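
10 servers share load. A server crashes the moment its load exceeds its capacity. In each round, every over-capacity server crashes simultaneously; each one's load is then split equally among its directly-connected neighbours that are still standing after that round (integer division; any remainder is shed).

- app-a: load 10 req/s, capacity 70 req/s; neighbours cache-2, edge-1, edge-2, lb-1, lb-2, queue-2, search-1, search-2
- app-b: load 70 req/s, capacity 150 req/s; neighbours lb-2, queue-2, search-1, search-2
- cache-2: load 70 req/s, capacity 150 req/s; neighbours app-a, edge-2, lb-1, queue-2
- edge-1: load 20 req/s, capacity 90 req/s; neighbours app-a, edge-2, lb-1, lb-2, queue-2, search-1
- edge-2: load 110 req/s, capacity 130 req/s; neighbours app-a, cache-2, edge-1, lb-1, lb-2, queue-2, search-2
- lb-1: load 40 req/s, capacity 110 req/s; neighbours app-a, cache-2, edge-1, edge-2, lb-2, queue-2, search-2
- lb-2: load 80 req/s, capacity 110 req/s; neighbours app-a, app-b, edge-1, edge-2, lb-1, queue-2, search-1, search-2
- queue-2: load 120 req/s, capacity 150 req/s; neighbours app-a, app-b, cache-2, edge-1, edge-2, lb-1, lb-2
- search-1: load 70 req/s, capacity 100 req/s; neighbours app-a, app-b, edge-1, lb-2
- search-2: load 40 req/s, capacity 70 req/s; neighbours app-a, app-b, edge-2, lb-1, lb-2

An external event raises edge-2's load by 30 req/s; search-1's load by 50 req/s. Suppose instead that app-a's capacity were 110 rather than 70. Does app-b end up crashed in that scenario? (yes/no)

With app-a's capacity at 110:
Round 1 — edge-2 at 140 > 130; search-1 at 120 > 100. edge-2, search-1 crash.
  edge-2 sheds 140 req/s to app-a, cache-2, edge-1, lb-1, lb-2, queue-2, search-2: 20 each.
    app-a: 10+20 = 30 ≤ 110
    cache-2: 70+20 = 90 ≤ 150
    edge-1: 20+20 = 40 ≤ 90
    lb-1: 40+20 = 60 ≤ 110
    lb-2: 80+20 = 100 ≤ 110
    queue-2: 120+20 = 140 ≤ 150
    search-2: 40+20 = 60 ≤ 70
  search-1 sheds 120 req/s to app-a, app-b, edge-1, lb-2: 30 each.
    app-a: 30+30 = 60 ≤ 110
    app-b: 70+30 = 100 ≤ 150
    edge-1: 40+30 = 70 ≤ 90
    lb-2: 100+30 = 130 > 110
Round 2 — lb-2 crashes.
  lb-2 sheds 130 req/s to app-a, app-b, edge-1, lb-1, queue-2, search-2: 21 each (4 lost).
    app-a: 60+21 = 81 ≤ 110
    app-b: 100+21 = 121 ≤ 150
    edge-1: 70+21 = 91 > 90
    lb-1: 60+21 = 81 ≤ 110
    queue-2: 140+21 = 161 > 150
    search-2: 60+21 = 81 > 70
Round 3 — edge-1, queue-2, search-2 crash.
  edge-1 sheds 91 req/s to app-a, lb-1: 45 each (1 lost).
    app-a: 81+45 = 126 > 110
    lb-1: 81+45 = 126 > 110
  queue-2 sheds 161 req/s to app-a, app-b, cache-2, lb-1: 40 each (1 lost).
    app-a: 126+40 = 166 > 110
    app-b: 121+40 = 161 > 150
    cache-2: 90+40 = 130 ≤ 150
    lb-1: 126+40 = 166 > 110
  search-2 sheds 81 req/s to app-a, app-b, lb-1: 27 each.
    app-a: 166+27 = 193 > 110
    app-b: 161+27 = 188 > 150
    lb-1: 166+27 = 193 > 110
Round 4 — app-a, app-b, lb-1 crash.
  app-a sheds 193 req/s to cache-2: 193 each.
    cache-2: 130+193 = 323 > 150
  app-b sheds 188 req/s: no online neighbours, lost.
  lb-1 sheds 193 req/s to cache-2: 193 each.
    cache-2: 323+193 = 516 > 150
Round 5 — cache-2 crashes.
  cache-2 sheds 516 req/s: no online neighbours, lost.
No further crashes.

yes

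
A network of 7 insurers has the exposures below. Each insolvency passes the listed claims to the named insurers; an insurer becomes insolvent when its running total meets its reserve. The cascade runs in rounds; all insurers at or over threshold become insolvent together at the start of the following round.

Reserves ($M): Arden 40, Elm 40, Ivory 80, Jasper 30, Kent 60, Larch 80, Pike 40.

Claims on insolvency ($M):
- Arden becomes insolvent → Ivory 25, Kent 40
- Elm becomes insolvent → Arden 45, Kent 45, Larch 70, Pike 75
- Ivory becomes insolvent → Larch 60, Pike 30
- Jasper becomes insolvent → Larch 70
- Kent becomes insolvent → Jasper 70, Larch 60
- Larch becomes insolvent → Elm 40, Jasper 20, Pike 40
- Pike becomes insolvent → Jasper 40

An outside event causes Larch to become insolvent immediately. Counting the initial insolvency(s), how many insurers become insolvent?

6

Round 1 — Larch becomes insolvent (initial).
  Elm: +40 → 40 ≥ 40
  Jasper: +20 → 20 < 30
  Pike: +40 → 40 ≥ 40
Round 2 — Elm, Pike become insolvent.
  Arden: +45 → 45 ≥ 40
  Jasper: +40 → 60 ≥ 30
  Kent: +45 → 45 < 60
Round 3 — Arden, Jasper become insolvent.
  Ivory: +25 → 25 < 80
  Kent: +40 → 85 ≥ 60
Round 4 — Kent becomes insolvent.
No further insolvencies.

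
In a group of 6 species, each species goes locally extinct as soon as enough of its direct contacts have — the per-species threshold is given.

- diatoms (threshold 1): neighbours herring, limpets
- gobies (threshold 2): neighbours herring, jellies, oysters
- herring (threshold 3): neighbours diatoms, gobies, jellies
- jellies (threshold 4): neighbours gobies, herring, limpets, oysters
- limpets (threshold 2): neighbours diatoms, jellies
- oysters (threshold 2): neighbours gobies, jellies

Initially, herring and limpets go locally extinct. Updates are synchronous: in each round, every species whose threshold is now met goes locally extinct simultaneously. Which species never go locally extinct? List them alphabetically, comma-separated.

gobies, jellies, oysters

Round 1 — herring, limpets go locally extinct (initial).
Round 2 — checking thresholds:
  diatoms: 2 of 2 neighbours ≥ 1, goes locally extinct.
  gobies: 1 of 3 neighbours < 2, holds.
  jellies: 2 of 4 neighbours < 4, holds.
Round 3 — no new extinctions; cascade stops.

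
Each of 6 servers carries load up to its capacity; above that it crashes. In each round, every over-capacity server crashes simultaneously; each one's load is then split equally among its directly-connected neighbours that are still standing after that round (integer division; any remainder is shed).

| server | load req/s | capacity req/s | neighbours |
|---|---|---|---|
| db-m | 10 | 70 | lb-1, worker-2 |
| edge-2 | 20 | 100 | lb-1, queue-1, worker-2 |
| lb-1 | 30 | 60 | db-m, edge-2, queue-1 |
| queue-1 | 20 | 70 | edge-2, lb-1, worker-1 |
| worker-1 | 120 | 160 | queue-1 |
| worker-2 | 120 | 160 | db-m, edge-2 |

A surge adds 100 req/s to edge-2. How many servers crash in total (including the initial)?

Round 1 — edge-2 at 120 > 100. edge-2 crashes.
  edge-2 sheds 120 req/s to lb-1, queue-1, worker-2: 40 each.
    lb-1: 30+40 = 70 > 60
    queue-1: 20+40 = 60 ≤ 70
    worker-2: 120+40 = 160 ≤ 160
Round 2 — lb-1 crashes.
  lb-1 sheds 70 req/s to db-m, queue-1: 35 each.
    db-m: 10+35 = 45 ≤ 70
    queue-1: 60+35 = 95 > 70
Round 3 — queue-1 crashes.
  queue-1 sheds 95 req/s to worker-1: 95 each.
    worker-1: 120+95 = 215 > 160
Round 4 — worker-1 crashes.
  worker-1 sheds 215 req/s: no online neighbours, lost.
No further crashes.

4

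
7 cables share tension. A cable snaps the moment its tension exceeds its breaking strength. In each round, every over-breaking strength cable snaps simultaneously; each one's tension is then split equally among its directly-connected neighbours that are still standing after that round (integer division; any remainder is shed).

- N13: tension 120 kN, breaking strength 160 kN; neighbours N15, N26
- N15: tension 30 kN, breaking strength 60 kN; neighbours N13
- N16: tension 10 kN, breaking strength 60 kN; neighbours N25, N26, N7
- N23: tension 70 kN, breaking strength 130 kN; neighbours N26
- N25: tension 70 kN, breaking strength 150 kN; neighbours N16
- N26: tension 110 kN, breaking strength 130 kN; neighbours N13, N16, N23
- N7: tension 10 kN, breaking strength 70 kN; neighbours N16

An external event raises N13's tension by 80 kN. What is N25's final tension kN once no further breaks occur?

Round 1 — N13 at 200 > 160. N13 snaps.
  N13 sheds 200 kN to N15, N26: 100 each.
    N15: 30+100 = 130 > 60
    N26: 110+100 = 210 > 130
Round 2 — N15, N26 snap.
  N15 sheds 130 kN: no online neighbours, lost.
  N26 sheds 210 kN to N16, N23: 105 each.
    N16: 10+105 = 115 > 60
    N23: 70+105 = 175 > 130
Round 3 — N16, N23 snap.
  N16 sheds 115 kN to N25, N7: 57 each (1 lost).
    N25: 70+57 = 127 ≤ 150
    N7: 10+57 = 67 ≤ 70
  N23 sheds 175 kN: no online neighbours, lost.
No further breaks.

127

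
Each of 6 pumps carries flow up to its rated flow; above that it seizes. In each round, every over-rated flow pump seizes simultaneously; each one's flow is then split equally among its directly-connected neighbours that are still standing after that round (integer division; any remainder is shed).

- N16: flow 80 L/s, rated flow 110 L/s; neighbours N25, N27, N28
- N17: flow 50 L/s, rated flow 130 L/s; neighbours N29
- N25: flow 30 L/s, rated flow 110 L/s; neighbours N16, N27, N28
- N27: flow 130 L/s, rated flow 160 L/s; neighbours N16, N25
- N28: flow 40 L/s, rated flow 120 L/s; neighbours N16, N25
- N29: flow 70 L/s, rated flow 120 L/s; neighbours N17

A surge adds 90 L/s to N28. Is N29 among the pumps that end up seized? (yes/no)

Round 1 — N28 at 130 > 120. N28 seizes.
  N28 sheds 130 L/s to N16, N25: 65 each.
    N16: 80+65 = 145 > 110
    N25: 30+65 = 95 ≤ 110
Round 2 — N16 seizes.
  N16 sheds 145 L/s to N25, N27: 72 each (1 lost).
    N25: 95+72 = 167 > 110
    N27: 130+72 = 202 > 160
Round 3 — N25, N27 seize.
  N25 sheds 167 L/s: no online neighbours, lost.
  N27 sheds 202 L/s: no online neighbours, lost.
No further seizures.

no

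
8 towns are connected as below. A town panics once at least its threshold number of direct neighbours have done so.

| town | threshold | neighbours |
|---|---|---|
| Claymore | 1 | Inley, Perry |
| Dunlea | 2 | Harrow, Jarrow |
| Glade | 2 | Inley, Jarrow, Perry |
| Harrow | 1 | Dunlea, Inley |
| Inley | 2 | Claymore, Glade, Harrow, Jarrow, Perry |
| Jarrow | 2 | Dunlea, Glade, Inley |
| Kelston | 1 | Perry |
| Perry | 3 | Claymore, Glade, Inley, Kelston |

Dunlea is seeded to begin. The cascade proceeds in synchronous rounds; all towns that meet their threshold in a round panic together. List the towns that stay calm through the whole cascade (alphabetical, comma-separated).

Round 1 — Dunlea panics (initial).
Round 2 — checking thresholds:
  Harrow: 1 of 2 neighbours ≥ 1, panics.
  Jarrow: 1 of 3 neighbours < 2, not yet.
Round 3 — no new panics; cascade stops.

Claymore, Glade, Inley, Jarrow, Kelston, Perry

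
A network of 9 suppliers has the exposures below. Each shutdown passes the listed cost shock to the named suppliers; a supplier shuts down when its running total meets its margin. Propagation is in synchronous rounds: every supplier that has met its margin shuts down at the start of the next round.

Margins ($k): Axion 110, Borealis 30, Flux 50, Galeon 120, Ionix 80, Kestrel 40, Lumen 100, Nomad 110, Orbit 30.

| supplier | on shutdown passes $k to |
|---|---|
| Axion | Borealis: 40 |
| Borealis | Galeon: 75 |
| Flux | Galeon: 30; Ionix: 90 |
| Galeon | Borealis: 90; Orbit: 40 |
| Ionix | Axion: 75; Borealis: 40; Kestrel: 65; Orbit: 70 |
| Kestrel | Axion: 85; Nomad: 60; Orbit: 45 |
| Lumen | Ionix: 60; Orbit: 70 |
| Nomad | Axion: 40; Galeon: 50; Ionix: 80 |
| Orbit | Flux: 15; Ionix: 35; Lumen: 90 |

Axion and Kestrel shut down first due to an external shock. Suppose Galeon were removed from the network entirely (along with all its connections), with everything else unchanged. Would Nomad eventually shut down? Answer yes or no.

With Galeon removed:
Round 1 — Axion, Kestrel shut down (initial).
  Borealis: +40 → 40 ≥ 30
  Nomad: +60 → 60 < 110
  Orbit: +45 → 45 ≥ 30
Round 2 — Borealis, Orbit shut down.
  Flux: +15 → 15 < 50
  Ionix: +35 → 35 < 80
  Lumen: +90 → 90 < 100
No further shutdowns.

no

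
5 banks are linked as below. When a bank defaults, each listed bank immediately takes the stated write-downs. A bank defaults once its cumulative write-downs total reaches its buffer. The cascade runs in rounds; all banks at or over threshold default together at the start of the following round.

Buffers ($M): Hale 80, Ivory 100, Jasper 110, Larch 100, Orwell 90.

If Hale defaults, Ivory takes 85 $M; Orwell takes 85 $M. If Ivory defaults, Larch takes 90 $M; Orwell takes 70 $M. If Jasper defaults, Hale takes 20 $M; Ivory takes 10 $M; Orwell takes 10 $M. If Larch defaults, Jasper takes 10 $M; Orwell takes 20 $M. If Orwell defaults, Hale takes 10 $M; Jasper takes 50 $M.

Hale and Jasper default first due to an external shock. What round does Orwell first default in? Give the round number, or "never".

2

Round 1 — Hale, Jasper default (initial).
  Ivory: +85+10 → 95 < 100
  Orwell: +85+10 → 95 ≥ 90
Round 2 — Orwell defaults.
No further defaults.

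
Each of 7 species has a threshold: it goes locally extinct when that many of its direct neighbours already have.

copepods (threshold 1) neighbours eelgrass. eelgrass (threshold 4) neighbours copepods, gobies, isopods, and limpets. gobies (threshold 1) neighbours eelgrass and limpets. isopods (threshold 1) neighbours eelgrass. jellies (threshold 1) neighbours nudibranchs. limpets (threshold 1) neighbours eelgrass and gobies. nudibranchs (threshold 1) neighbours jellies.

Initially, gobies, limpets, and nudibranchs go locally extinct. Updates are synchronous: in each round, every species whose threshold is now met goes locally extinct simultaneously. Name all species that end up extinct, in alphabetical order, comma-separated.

gobies, jellies, limpets, nudibranchs

Round 1 — gobies, limpets, nudibranchs go locally extinct (initial).
Round 2 — checking thresholds:
  eelgrass: 2 of 4 neighbours < 4, not yet.
  jellies: 1 of 1 neighbours ≥ 1, goes locally extinct.
Round 3 — no new extinctions; cascade stops.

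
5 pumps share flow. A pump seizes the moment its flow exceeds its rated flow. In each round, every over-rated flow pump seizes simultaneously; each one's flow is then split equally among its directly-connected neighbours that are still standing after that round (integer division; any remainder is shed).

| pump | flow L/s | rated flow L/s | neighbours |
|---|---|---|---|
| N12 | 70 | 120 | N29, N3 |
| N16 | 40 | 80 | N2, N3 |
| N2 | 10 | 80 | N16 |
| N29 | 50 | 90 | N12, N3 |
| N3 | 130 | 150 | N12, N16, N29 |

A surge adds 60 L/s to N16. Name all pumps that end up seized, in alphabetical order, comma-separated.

Round 1 — N16 at 100 > 80. N16 seizes.
  N16 sheds 100 L/s to N2, N3: 50 each.
    N2: 10+50 = 60 ≤ 80
    N3: 130+50 = 180 > 150
Round 2 — N3 seizes.
  N3 sheds 180 L/s to N12, N29: 90 each.
    N12: 70+90 = 160 > 120
    N29: 50+90 = 140 > 90
Round 3 — N12, N29 seize.
  N12 sheds 160 L/s: no online neighbours, lost.
  N29 sheds 140 L/s: no online neighbours, lost.
No further seizures.

N12, N16, N29, N3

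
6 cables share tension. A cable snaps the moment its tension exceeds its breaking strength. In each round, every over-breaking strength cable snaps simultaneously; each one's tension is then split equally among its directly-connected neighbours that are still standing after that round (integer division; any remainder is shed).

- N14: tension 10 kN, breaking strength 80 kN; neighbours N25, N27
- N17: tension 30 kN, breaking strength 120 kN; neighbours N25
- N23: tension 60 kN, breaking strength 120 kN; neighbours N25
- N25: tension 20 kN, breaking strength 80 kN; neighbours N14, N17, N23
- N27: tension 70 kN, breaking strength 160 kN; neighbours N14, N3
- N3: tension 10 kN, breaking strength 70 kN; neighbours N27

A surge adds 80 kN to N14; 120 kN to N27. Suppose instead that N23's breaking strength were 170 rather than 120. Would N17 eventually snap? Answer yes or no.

no

With N23's breaking strength at 170:
Round 1 — N14 at 90 > 80; N27 at 190 > 160. N14, N27 snap.
  N14 sheds 90 kN to N25: 90 each.
    N25: 20+90 = 110 > 80
  N27 sheds 190 kN to N3: 190 each.
    N3: 10+190 = 200 > 70
Round 2 — N25, N3 snap.
  N25 sheds 110 kN to N17, N23: 55 each.
    N17: 30+55 = 85 ≤ 120
    N23: 60+55 = 115 ≤ 170
  N3 sheds 200 kN: no online neighbours, lost.
No further breaks.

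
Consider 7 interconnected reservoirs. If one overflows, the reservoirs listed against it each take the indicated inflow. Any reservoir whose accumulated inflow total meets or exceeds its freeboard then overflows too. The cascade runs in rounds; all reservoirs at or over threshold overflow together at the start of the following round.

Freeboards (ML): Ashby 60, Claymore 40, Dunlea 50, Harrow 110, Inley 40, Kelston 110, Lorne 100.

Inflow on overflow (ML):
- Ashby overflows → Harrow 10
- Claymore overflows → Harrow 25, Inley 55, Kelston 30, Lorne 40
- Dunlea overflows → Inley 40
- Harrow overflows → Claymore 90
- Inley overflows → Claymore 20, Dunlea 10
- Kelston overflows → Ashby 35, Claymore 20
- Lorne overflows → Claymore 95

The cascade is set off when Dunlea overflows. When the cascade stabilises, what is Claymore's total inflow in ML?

20

Round 1 — Dunlea overflows (initial).
  Inley: +40 → 40 ≥ 40
Round 2 — Inley overflows.
  Claymore: +20 → 20 < 40
No further overflows.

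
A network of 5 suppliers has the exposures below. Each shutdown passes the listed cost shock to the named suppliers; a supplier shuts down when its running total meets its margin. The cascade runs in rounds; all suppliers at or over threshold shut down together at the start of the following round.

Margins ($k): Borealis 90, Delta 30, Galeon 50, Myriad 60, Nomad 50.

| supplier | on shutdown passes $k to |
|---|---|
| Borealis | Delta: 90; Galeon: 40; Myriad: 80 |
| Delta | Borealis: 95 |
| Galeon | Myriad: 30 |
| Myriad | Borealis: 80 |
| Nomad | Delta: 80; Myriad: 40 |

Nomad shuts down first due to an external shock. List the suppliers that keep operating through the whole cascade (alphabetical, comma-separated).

Round 1 — Nomad shuts down (initial).
  Delta: +80 → 80 ≥ 30
  Myriad: +40 → 40 < 60
Round 2 — Delta shuts down.
  Borealis: +95 → 95 ≥ 90
Round 3 — Borealis shuts down.
  Galeon: +40 → 40 < 50
  Myriad: +80 → 120 ≥ 60
Round 4 — Myriad shuts down.
No further shutdowns.

Galeon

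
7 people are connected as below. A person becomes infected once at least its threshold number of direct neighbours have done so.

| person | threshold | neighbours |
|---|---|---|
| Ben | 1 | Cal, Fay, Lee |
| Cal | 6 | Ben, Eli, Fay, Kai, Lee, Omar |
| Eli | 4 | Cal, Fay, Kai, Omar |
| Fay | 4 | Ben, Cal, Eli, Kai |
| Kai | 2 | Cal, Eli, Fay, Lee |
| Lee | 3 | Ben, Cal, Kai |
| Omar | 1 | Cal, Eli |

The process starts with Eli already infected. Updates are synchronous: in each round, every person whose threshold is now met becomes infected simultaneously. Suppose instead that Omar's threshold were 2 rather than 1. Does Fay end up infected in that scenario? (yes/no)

With Omar's threshold at 2:
Round 1 — Eli becomes infected (initial).
Round 2 — no new infections; cascade stops.

no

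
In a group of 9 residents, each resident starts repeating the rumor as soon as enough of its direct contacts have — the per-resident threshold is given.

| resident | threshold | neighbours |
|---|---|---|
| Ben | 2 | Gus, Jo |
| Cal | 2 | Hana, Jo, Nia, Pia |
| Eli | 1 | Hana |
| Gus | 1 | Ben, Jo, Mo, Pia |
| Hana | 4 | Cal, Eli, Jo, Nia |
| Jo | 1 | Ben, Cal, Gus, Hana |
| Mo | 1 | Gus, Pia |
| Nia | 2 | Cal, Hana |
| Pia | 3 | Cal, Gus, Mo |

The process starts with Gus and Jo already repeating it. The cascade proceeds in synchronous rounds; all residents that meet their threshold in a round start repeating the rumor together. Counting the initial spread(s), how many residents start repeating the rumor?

4

Round 1 — Gus, Jo start repeating the rumor (initial).
Round 2 — checking thresholds:
  Ben: 2 of 2 neighbours ≥ 2, starts repeating the rumor.
  Cal: 1 of 4 neighbours < 2, below threshold.
  Hana: 1 of 4 neighbours < 4, below threshold.
  Mo: 1 of 2 neighbours ≥ 1, starts repeating the rumor.
  Pia: 1 of 3 neighbours < 3, below threshold.
Round 3 — no new spreads; cascade stops.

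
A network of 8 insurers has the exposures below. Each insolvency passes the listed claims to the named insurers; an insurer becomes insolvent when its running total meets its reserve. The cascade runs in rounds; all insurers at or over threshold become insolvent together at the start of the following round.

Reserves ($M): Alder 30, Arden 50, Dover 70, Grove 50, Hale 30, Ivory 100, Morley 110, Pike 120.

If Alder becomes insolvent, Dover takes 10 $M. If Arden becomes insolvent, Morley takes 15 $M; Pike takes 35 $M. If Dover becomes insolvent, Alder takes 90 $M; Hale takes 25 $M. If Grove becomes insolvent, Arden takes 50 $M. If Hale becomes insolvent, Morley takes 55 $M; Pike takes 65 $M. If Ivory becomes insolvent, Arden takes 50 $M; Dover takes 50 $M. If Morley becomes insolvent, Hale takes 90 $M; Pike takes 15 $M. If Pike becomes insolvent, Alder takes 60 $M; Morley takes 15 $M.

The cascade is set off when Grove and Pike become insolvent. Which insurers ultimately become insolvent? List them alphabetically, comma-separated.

Alder, Arden, Grove, Pike

Round 1 — Grove, Pike become insolvent (initial).
  Alder: +60 → 60 ≥ 30
  Arden: +50 → 50 ≥ 50
  Morley: +15 → 15 < 110
Round 2 — Alder, Arden become insolvent.
  Dover: +10 → 10 < 70
  Morley: +15 → 30 < 110
No further insolvencies.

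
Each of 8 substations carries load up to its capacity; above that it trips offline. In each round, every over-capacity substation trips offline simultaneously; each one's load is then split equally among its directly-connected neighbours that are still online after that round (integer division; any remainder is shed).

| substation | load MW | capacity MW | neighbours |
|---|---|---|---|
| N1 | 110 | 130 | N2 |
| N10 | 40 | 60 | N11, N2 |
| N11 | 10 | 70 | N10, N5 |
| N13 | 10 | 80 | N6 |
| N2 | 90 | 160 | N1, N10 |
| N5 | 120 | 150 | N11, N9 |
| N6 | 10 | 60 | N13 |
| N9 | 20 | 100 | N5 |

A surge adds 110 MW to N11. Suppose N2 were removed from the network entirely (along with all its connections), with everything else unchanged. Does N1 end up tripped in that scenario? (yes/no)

no

With N2 removed:
Round 1 — N11 at 120 > 70. N11 trips offline.
  N11 sheds 120 MW to N10, N5: 60 each.
    N10: 40+60 = 100 > 60
    N5: 120+60 = 180 > 150
Round 2 — N10, N5 trip offline.
  N10 sheds 100 MW: no online neighbours, lost.
  N5 sheds 180 MW to N9: 180 each.
    N9: 20+180 = 200 > 100
Round 3 — N9 trips offline.
  N9 sheds 200 MW: no online neighbours, lost.
No further trips.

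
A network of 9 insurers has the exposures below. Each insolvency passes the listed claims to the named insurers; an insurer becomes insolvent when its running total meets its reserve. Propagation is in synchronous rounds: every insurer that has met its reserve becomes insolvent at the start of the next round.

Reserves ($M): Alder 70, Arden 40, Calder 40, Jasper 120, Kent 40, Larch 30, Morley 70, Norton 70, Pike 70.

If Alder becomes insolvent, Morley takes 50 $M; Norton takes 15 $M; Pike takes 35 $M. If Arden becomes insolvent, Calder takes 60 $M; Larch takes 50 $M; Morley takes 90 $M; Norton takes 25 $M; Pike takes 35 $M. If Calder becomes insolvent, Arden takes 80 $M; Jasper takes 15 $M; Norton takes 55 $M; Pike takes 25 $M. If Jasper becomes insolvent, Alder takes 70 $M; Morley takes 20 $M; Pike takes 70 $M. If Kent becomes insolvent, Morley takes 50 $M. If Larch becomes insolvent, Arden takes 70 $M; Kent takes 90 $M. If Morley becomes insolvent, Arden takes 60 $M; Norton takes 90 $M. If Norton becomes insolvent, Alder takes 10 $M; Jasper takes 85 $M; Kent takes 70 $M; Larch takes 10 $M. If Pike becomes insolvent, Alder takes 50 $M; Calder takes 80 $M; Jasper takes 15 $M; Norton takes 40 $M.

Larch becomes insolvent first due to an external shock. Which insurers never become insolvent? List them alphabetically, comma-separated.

Round 1 — Larch becomes insolvent (initial).
  Arden: +70 → 70 ≥ 40
  Kent: +90 → 90 ≥ 40
Round 2 — Arden, Kent become insolvent.
  Calder: +60 → 60 ≥ 40
  Morley: +90+50 → 140 ≥ 70
  Norton: +25 → 25 < 70
  Pike: +35 → 35 < 70
Round 3 — Calder, Morley become insolvent.
  Jasper: +15 → 15 < 120
  Norton: +55+90 → 170 ≥ 70
  Pike: +25 → 60 < 70
Round 4 — Norton becomes insolvent.
  Alder: +10 → 10 < 70
  Jasper: +85 → 100 < 120
No further insolvencies.

Alder, Jasper, Pike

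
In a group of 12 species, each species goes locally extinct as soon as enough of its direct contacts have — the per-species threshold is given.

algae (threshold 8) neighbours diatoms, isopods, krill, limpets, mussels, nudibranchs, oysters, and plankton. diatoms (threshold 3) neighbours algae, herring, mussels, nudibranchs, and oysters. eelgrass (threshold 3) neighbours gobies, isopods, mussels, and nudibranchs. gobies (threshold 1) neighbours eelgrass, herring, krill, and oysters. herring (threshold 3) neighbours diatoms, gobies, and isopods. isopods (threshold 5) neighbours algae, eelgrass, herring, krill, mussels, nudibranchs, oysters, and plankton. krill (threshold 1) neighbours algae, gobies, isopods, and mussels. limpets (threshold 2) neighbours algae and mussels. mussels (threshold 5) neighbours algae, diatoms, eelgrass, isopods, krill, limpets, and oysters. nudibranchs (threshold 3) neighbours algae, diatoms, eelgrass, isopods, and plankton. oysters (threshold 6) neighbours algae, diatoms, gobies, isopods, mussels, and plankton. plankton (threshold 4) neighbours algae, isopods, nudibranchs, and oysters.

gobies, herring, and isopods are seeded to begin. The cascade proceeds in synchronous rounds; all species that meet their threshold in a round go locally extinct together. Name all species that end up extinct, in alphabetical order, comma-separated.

Round 1 — gobies, herring, isopods go locally extinct (initial).
Round 2 — checking thresholds:
  algae: 1 of 8 neighbours < 8, holds.
  diatoms: 1 of 5 neighbours < 3, holds.
  eelgrass: 2 of 4 neighbours < 3, holds.
  krill: 2 of 4 neighbours ≥ 1, goes locally extinct.
  mussels: 1 of 7 neighbours < 5, holds.
  nudibranchs: 1 of 5 neighbours < 3, holds.
  oysters: 2 of 6 neighbours < 6, holds.
  plankton: 1 of 4 neighbours < 4, holds.
Round 3 — no new extinctions; cascade stops.

gobies, herring, isopods, krill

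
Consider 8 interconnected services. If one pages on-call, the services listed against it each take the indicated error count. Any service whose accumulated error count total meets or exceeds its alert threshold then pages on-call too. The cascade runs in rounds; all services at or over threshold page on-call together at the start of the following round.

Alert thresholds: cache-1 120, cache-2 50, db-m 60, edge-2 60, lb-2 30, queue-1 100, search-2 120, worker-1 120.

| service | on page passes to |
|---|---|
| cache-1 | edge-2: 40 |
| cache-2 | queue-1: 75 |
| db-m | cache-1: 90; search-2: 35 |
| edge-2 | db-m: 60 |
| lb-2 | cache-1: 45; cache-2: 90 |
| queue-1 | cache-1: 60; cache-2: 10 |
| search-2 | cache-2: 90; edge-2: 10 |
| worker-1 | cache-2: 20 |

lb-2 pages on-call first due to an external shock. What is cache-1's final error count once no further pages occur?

45

Round 1 — lb-2 pages on-call (initial).
  cache-1: +45 → 45 < 120
  cache-2: +90 → 90 ≥ 50
Round 2 — cache-2 pages on-call.
  queue-1: +75 → 75 < 100
No further pages.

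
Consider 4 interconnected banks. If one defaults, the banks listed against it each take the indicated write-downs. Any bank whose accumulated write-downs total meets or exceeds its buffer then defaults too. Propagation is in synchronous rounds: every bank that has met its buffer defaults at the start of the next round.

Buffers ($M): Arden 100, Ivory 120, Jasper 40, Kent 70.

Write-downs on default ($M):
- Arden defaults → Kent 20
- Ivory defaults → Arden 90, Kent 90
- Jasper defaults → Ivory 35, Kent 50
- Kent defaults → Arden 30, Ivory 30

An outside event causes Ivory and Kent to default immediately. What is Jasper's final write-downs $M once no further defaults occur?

Round 1 — Ivory, Kent default (initial).
  Arden: +90+30 → 120 ≥ 100
Round 2 — Arden defaults.
No further defaults.

0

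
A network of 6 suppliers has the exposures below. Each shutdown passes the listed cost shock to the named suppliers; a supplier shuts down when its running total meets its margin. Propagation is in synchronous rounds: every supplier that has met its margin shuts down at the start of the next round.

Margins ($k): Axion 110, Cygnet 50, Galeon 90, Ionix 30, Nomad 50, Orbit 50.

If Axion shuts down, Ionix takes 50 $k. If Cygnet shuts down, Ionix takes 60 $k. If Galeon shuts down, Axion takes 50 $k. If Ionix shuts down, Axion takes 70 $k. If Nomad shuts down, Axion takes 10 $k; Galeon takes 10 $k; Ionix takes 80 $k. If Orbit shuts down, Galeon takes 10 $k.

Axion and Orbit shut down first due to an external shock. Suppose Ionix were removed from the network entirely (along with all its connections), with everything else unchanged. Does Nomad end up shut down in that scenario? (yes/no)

With Ionix removed:
Round 1 — Axion, Orbit shut down (initial).
  Galeon: +10 → 10 < 90
No further shutdowns.

no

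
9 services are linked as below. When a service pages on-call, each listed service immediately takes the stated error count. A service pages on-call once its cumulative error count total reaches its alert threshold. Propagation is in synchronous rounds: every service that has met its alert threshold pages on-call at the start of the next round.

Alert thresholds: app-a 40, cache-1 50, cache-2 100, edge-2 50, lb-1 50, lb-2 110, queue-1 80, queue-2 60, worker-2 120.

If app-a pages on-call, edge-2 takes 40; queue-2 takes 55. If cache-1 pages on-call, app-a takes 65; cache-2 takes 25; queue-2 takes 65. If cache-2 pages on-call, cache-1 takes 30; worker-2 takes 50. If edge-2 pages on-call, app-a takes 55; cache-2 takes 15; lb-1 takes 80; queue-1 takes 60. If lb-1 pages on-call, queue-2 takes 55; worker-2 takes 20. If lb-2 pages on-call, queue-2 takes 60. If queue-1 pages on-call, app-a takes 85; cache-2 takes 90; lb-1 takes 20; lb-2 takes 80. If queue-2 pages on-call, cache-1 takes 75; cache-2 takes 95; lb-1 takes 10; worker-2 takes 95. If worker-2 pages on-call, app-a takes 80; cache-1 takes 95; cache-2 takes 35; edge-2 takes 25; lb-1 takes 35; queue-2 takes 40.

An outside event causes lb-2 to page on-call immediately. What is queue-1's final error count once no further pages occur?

Round 1 — lb-2 pages on-call (initial).
  queue-2: +60 → 60 ≥ 60
Round 2 — queue-2 pages on-call.
  cache-1: +75 → 75 ≥ 50
  cache-2: +95 → 95 < 100
  lb-1: +10 → 10 < 50
  worker-2: +95 → 95 < 120
Round 3 — cache-1 pages on-call.
  app-a: +65 → 65 ≥ 40
  cache-2: +25 → 120 ≥ 100
Round 4 — app-a, cache-2 page on-call.
  edge-2: +40 → 40 < 50
  worker-2: +50 → 145 ≥ 120
Round 5 — worker-2 pages on-call.
  edge-2: +25 → 65 ≥ 50
  lb-1: +35 → 45 < 50
Round 6 — edge-2 pages on-call.
  lb-1: +80 → 125 ≥ 50
  queue-1: +60 → 60 < 80
Round 7 — lb-1 pages on-call.
No further pages.

60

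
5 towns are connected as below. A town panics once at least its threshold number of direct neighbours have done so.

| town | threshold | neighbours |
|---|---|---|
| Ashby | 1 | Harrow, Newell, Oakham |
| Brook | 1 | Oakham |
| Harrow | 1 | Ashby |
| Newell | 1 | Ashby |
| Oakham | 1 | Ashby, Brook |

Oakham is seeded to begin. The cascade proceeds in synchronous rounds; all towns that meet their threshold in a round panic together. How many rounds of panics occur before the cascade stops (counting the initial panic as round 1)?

Round 1 — Oakham panics (initial).
Round 2 — checking thresholds:
  Ashby: 1 of 3 neighbours ≥ 1, panics.
  Brook: 1 of 1 neighbours ≥ 1, panics.
Round 3 — checking thresholds:
  Harrow: 1 of 1 neighbours ≥ 1, panics.
  Newell: 1 of 1 neighbours ≥ 1, panics.
Round 4 — no new panics; cascade stops.

3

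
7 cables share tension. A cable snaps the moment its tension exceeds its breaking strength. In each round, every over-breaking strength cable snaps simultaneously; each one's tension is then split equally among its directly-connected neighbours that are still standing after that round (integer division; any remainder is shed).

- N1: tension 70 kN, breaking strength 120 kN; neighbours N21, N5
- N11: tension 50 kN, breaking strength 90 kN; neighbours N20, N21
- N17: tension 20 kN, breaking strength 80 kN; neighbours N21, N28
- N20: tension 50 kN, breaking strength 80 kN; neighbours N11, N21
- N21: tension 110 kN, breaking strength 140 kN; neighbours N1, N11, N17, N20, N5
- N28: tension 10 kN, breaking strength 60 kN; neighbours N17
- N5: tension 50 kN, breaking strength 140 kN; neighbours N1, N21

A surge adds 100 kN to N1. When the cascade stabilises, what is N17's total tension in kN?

68

Round 1 — N1 at 170 > 120. N1 snaps.
  N1 sheds 170 kN to N21, N5: 85 each.
    N21: 110+85 = 195 > 140
    N5: 50+85 = 135 ≤ 140
Round 2 — N21 snaps.
  N21 sheds 195 kN to N11, N17, N20, N5: 48 each (3 lost).
    N11: 50+48 = 98 > 90
    N17: 20+48 = 68 ≤ 80
    N20: 50+48 = 98 > 80
    N5: 135+48 = 183 > 140
Round 3 — N11, N20, N5 snap.
  N11 sheds 98 kN: no online neighbours, lost.
  N20 sheds 98 kN: no online neighbours, lost.
  N5 sheds 183 kN: no online neighbours, lost.
No further breaks.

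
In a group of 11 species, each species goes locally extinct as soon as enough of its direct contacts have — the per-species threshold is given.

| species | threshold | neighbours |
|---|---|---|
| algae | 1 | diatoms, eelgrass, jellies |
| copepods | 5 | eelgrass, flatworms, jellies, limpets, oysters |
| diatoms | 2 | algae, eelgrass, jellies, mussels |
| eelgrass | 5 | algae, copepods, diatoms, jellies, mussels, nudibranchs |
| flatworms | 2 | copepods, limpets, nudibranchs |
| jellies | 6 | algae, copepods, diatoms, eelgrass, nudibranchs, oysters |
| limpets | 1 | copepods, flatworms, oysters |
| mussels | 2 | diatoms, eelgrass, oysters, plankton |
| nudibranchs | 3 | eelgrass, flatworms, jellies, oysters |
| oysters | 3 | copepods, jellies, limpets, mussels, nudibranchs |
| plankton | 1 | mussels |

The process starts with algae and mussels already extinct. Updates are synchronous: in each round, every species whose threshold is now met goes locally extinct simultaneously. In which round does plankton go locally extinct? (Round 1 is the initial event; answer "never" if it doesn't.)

2

Round 1 — algae, mussels go locally extinct (initial).
Round 2 — checking thresholds:
  diatoms: 2 of 4 neighbours ≥ 2, goes locally extinct.
  eelgrass: 2 of 6 neighbours < 5, not yet.
  jellies: 1 of 6 neighbours < 6, not yet.
  oysters: 1 of 5 neighbours < 3, not yet.
  plankton: 1 of 1 neighbours ≥ 1, goes locally extinct.
Round 3 — no new extinctions; cascade stops.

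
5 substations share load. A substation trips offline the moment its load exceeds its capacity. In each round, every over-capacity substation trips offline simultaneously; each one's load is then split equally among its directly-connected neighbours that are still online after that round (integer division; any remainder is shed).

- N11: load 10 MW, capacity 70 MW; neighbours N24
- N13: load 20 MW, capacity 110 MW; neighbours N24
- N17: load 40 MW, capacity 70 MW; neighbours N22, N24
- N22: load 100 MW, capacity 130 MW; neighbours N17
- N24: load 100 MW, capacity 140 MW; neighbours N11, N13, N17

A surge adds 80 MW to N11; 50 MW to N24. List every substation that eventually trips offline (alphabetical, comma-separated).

Round 1 — N11 at 90 > 70; N24 at 150 > 140. N11, N24 trip offline.
  N11 sheds 90 MW: no online neighbours, lost.
  N24 sheds 150 MW to N13, N17: 75 each.
    N13: 20+75 = 95 ≤ 110
    N17: 40+75 = 115 > 70
Round 2 — N17 trips offline.
  N17 sheds 115 MW to N22: 115 each.
    N22: 100+115 = 215 > 130
Round 3 — N22 trips offline.
  N22 sheds 215 MW: no online neighbours, lost.
No further trips.

N11, N17, N22, N24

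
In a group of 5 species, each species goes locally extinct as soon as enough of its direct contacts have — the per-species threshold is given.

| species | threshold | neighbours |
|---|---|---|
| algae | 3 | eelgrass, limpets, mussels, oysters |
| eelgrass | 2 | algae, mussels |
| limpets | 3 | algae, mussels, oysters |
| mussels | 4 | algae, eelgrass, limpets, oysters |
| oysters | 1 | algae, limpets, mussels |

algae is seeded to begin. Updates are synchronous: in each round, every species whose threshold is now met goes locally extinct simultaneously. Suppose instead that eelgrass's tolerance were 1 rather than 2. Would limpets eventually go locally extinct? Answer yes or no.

With eelgrass's tolerance at 1:
Round 1 — algae goes locally extinct (initial).
Round 2 — checking thresholds:
  eelgrass: 1 of 2 neighbours ≥ 1, goes locally extinct.
  limpets: 1 of 3 neighbours < 3, holds.
  mussels: 1 of 4 neighbours < 4, holds.
  oysters: 1 of 3 neighbours ≥ 1, goes locally extinct.
Round 3 — no new extinctions; cascade stops.

no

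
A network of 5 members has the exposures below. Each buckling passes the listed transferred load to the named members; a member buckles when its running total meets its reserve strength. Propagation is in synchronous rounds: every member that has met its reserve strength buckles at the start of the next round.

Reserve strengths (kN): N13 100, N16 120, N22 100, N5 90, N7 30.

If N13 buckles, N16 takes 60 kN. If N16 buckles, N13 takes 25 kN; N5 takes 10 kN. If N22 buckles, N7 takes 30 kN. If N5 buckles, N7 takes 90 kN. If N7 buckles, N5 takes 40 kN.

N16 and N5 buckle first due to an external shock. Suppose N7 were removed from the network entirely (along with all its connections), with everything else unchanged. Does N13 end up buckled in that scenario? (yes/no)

no

With N7 removed:
Round 1 — N16, N5 buckle (initial).
  N13: +25 → 25 < 100
No further bucklings.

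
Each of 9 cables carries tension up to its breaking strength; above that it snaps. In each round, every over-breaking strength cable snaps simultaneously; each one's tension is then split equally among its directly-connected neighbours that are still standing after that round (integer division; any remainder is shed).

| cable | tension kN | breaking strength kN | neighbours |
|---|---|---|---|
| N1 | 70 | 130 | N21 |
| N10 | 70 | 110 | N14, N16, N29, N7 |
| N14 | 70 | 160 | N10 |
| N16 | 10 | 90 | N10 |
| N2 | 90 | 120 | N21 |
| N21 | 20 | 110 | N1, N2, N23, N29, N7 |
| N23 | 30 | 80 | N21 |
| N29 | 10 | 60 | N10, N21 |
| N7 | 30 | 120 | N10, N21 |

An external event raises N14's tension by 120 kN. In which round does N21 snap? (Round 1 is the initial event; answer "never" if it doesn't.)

Round 1 — N14 at 190 > 160. N14 snaps.
  N14 sheds 190 kN to N10: 190 each.
    N10: 70+190 = 260 > 110
Round 2 — N10 snaps.
  N10 sheds 260 kN to N16, N29, N7: 86 each (2 lost).
    N16: 10+86 = 96 > 90
    N29: 10+86 = 96 > 60
    N7: 30+86 = 116 ≤ 120
Round 3 — N16, N29 snap.
  N16 sheds 96 kN: no online neighbours, lost.
  N29 sheds 96 kN to N21: 96 each.
    N21: 20+96 = 116 > 110
Round 4 — N21 snaps.
  N21 sheds 116 kN to N1, N2, N23, N7: 29 each.
    N1: 70+29 = 99 ≤ 130
    N2: 90+29 = 119 ≤ 120
    N23: 30+29 = 59 ≤ 80
    N7: 116+29 = 145 > 120
Round 5 — N7 snaps.
  N7 sheds 145 kN: no online neighbours, lost.
No further breaks.

4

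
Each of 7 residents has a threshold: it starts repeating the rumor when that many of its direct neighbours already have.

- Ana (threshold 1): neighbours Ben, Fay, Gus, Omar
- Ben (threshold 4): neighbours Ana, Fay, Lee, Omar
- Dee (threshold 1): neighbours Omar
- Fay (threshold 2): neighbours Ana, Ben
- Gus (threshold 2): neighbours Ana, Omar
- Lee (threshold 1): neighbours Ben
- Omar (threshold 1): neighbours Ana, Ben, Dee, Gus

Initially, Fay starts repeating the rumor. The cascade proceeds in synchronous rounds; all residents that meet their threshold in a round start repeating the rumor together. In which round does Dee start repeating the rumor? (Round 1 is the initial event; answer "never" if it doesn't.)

Round 1 — Fay starts repeating the rumor (initial).
Round 2 — checking thresholds:
  Ana: 1 of 4 neighbours ≥ 1, starts repeating the rumor.
  Ben: 1 of 4 neighbours < 4, not yet.
Round 3 — checking thresholds:
  Ben: 2 of 4 neighbours < 4, not yet.
  Gus: 1 of 2 neighbours < 2, not yet.
  Omar: 1 of 4 neighbours ≥ 1, starts repeating the rumor.
Round 4 — checking thresholds:
  Ben: 3 of 4 neighbours < 4, not yet.
  Dee: 1 of 1 neighbours ≥ 1, starts repeating the rumor.
  Gus: 2 of 2 neighbours ≥ 2, starts repeating the rumor.
Round 5 — no new spreads; cascade stops.

4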